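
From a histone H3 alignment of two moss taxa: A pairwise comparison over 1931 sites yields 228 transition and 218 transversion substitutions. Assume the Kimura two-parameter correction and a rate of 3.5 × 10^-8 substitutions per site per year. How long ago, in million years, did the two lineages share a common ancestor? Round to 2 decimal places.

3.98

P = 228/1931 ≈ 0.118074 and Q = 218/1931 ≈ 0.112895.
Under the Kimura two-parameter model, d = −½ ln(1 − 2P − Q) − ¼ ln(1 − 2Q).
1 − 2P − Q = 0.650957, giving −½ ln(0.650957) = 0.214656.
1 − 2Q = 0.77421, giving −¼ ln(0.77421) = 0.063978.
d = 0.214656 + 0.063978 = 0.278634.
Under a molecular clock d = 2μt, so t = d/(2μ) = 0.278634 / (2 × 3.5 × 10^-8) = 3.98 million years.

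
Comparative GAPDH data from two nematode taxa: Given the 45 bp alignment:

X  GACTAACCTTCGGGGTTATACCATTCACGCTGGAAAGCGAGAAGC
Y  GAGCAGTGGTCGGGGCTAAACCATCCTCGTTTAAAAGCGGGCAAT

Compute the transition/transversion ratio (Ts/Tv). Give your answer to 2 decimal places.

Transitions are A↔G and C↔T; transversions are all other mismatches.
Transitions: 10. Transversions: 7.
R = 10/7 = 1.428571… ≈ 1.43 (to 2 d.p.).

1.43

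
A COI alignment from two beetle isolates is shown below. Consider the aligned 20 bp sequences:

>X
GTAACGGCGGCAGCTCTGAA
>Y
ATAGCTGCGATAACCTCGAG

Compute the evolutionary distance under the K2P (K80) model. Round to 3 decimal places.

Of 20 sites, 9 differences are transitions and 1 are transversions, so P = 9/20 = 0.45 and Q = 1/20 = 0.05.
Under the Kimura two-parameter model, d = −½ ln(1 − 2P − Q) − ¼ ln(1 − 2Q).
1 − 2P − Q = 0.05, giving −½ ln(0.05) = 1.497866.
1 − 2Q = 0.9, giving −¼ ln(0.9) = 0.026340.
d = 1.497866 + 0.026340 = 1.524206.

1.524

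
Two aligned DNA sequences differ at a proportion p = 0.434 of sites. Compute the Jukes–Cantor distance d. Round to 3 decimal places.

d = −(3/4) ln(1 − 4p/3) = −0.75 ln(1 − 0.578667) = −0.75 ln(0.421333)
  = −0.75 × (-0.864332) = 0.648249 substitutions/site.

0.648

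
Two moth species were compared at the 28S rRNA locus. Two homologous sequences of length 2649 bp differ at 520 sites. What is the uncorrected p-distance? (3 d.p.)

p = 520/2649 = 0.196300… ≈ 0.196 (to 3 d.p.).

0.196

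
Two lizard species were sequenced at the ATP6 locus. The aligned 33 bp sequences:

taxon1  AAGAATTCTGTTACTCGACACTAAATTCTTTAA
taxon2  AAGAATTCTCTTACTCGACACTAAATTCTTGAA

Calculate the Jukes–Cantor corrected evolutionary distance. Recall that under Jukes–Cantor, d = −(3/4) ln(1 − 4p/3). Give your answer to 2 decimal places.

The sequences differ at 2 of 33 sites (10, 31), so p = 2/33 ≈ 0.060606.
d = −(3/4) ln(1 − 4p/3) = −0.75 ln(1 − 0.080808) = −0.75 ln(0.919192)
  = −0.75 × (-0.084260) = 0.063195 substitutions/site.

0.06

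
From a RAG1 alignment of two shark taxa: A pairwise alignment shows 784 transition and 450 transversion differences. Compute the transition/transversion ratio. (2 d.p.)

1.74

R = 784/450 = 1.742222… ≈ 1.74 (to 2 d.p.).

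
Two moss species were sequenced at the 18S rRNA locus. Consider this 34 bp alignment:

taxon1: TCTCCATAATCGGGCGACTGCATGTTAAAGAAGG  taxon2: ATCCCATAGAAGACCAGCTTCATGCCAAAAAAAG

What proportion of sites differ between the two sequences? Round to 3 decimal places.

0.441

The sequences differ at 15 of 34 positions.
p = 15/34 = 0.441176… ≈ 0.441 (to 3 d.p.).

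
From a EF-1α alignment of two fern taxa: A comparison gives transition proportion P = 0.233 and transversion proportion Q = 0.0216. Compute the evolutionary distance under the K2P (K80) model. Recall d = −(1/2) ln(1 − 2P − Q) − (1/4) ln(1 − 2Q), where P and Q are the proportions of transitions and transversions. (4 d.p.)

Under the Kimura two-parameter model, d = −½ ln(1 − 2P − Q) − ¼ ln(1 − 2Q).
1 − 2P − Q = 0.5124, giving −½ ln(0.5124) = 0.334325.
1 − 2Q = 0.9568, giving −¼ ln(0.9568) = 0.011040.
d = 0.334325 + 0.011040 = 0.345365.

0.3454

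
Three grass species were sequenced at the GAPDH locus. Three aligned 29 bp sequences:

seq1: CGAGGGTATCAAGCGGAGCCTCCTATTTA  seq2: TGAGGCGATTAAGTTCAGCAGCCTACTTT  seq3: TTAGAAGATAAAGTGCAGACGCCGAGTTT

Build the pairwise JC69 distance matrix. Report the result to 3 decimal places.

seq1–seq2: 11/29 sites differ → p ≈ 0.37931, d = −0.75 ln(1 − 0.505747) = 0.528531 ≈ 0.529.
seq1–seq3: 13/29 sites differ → p ≈ 0.448276, d = −0.75 ln(1 − 0.597701) = 0.682920 ≈ 0.683.
seq2–seq3: 9/29 sites differ → p ≈ 0.310345, d = −0.75 ln(1 − 0.413793) = 0.400562 ≈ 0.401.

d(seq1,seq2) = 0.529, d(seq1,seq3) = 0.683, d(seq2,seq3) = 0.401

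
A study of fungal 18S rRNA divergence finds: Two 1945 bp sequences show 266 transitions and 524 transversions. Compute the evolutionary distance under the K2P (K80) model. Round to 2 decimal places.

0.58

P = 266/1945 ≈ 0.136761 and Q = 524/1945 ≈ 0.269409.
Under the Kimura two-parameter model, d = −½ ln(1 − 2P − Q) − ¼ ln(1 − 2Q).
1 − 2P − Q = 0.457069, giving −½ ln(0.457069) = 0.391460.
1 − 2Q = 0.461182, giving −¼ ln(0.461182) = 0.193491.
d = 0.391460 + 0.193491 = 0.584951.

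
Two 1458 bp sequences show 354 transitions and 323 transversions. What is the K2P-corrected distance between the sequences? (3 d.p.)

P = 354/1458 ≈ 0.242798 and Q = 323/1458 ≈ 0.221536.
Under the Kimura two-parameter model, d = −½ ln(1 − 2P − Q) − ¼ ln(1 − 2Q).
1 − 2P − Q = 0.292868, giving −½ ln(0.292868) = 0.614017.
1 − 2Q = 0.556928, giving −¼ ln(0.556928) = 0.146330.
d = 0.614017 + 0.146330 = 0.760347.

0.760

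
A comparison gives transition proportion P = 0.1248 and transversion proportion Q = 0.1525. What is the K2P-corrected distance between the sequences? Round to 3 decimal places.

0.348

Under the Kimura two-parameter model, d = −½ ln(1 − 2P − Q) − ¼ ln(1 − 2Q).
1 − 2P − Q = 0.5979, giving −½ ln(0.5979) = 0.257166.
1 − 2Q = 0.695, giving −¼ ln(0.695) = 0.090961.
d = 0.257166 + 0.090961 = 0.348127.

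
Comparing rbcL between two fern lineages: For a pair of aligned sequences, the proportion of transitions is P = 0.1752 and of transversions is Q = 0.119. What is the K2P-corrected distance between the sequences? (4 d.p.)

0.3848

Under the Kimura two-parameter model, d = −½ ln(1 − 2P − Q) − ¼ ln(1 − 2Q).
1 − 2P − Q = 0.5306, giving −½ ln(0.5306) = 0.316873.
1 − 2Q = 0.762, giving −¼ ln(0.762) = 0.067952.
d = 0.316873 + 0.067952 = 0.384825.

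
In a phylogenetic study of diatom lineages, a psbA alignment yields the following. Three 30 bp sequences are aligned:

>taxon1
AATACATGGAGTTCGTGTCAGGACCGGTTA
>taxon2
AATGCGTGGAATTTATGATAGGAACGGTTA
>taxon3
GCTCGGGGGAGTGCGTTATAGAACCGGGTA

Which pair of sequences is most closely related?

taxon1 and taxon2

taxon1–taxon2: 8/30 differ, p = 0.267, d = 0.330.
taxon1–taxon3: 12/30 differ, p = 0.400, d = 0.572.
taxon2–taxon3: 13/30 differ, p = 0.433, d = 0.647.
The smallest distance is between taxon1 and taxon2.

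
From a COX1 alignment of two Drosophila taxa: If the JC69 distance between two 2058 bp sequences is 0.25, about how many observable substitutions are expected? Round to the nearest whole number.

438

Invert JC69: p = (3/4)(1 − e^(−4d/3)) = 0.75 × (1 − e^(-0.333333)) = 0.75 × (1 − 0.716532) = 0.212601.
Expected differing sites = pL ≈ 0.212601 × 2058 = 437.532858 ≈ 438.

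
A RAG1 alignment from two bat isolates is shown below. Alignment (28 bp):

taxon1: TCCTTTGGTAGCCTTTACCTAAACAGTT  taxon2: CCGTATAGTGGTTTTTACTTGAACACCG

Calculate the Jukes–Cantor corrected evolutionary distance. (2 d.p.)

The sequences differ at 12 of 28 sites, so p = 12/28 ≈ 0.428571.
d = −(3/4) ln(1 − 4p/3) = −0.75 ln(1 − 0.571428) = −0.75 ln(0.428572)
  = −0.75 × (-0.847297) = 0.635473 substitutions/site.

0.64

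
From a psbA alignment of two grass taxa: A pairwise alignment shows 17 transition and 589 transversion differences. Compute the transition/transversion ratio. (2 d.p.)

R = 17/589 = 0.028862… ≈ 0.03 (to 2 d.p.).

0.03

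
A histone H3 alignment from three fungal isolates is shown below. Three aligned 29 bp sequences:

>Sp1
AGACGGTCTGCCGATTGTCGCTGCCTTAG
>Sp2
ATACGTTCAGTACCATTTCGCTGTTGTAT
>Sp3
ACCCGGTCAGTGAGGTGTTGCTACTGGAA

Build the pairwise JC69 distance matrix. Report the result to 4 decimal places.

d(Sp1,Sp2) = 0.6829, d(Sp1,Sp3) = 0.7739, d(Sp2,Sp3) = 0.6829

Sp1–Sp2: 13/29 sites differ → p ≈ 0.448276, d = −0.75 ln(1 − 0.597701) = 0.682920 ≈ 0.6829.
Sp1–Sp3: 14/29 sites differ → p ≈ 0.482759, d = −0.75 ln(1 − 0.643679) = 0.773942 ≈ 0.7739.
Sp2–Sp3: 13/29 sites differ → p ≈ 0.448276, d = −0.75 ln(1 − 0.597701) = 0.682920 ≈ 0.6829.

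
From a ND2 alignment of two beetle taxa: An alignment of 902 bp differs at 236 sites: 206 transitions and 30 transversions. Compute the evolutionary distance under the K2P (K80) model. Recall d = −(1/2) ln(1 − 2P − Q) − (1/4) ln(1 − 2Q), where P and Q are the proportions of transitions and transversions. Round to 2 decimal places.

P = 206/902 ≈ 0.228381 and Q = 30/902 ≈ 0.033259.
Under the Kimura two-parameter model, d = −½ ln(1 − 2P − Q) − ¼ ln(1 − 2Q).
1 − 2P − Q = 0.509979, giving −½ ln(0.509979) = 0.336693.
1 − 2Q = 0.933482, giving −¼ ln(0.933482) = 0.017208.
d = 0.336693 + 0.017208 = 0.353901.

0.35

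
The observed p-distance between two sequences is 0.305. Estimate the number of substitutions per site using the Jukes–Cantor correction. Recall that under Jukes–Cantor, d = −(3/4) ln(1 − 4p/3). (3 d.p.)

0.391

d = −(3/4) ln(1 − 4p/3) = −0.75 ln(1 − 0.406667) = −0.75 ln(0.593333)
  = −0.75 × (-0.521999) = 0.391499 substitutions/site.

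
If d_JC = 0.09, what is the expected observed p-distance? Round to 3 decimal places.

0.085

p = (3/4)(1 − e^(−4d/3)) = 0.75 × (1 − e^(-0.12)) = 0.75 × (1 − 0.886920) = 0.084810.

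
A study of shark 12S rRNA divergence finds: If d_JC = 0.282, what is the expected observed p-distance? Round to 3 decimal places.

0.235

p = (3/4)(1 − e^(−4d/3)) = 0.75 × (1 − e^(-0.376)) = 0.75 × (1 − 0.686602) = 0.235049.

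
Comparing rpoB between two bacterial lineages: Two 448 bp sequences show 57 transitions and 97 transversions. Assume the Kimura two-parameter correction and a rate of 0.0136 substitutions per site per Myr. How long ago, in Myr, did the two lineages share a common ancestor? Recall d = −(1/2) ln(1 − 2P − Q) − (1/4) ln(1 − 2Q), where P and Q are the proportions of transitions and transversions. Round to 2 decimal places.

16.92

P = 57/448 ≈ 0.127232 and Q = 97/448 ≈ 0.216518.
Under the Kimura two-parameter model, d = −½ ln(1 − 2P − Q) − ¼ ln(1 − 2Q).
1 − 2P − Q = 0.529018, giving −½ ln(0.529018) = 0.318366.
1 − 2Q = 0.566964, giving −¼ ln(0.566964) = 0.141865.
d = 0.318366 + 0.141865 = 0.460231.
Under a molecular clock d = 2μt, so t = d/(2μ) = 0.460231 / (2 × 0.0136) = 16.92 Myr.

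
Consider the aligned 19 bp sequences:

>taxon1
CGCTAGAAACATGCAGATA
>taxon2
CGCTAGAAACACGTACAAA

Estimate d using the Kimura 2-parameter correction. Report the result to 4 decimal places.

Of 19 sites, 2 differences are transitions and 2 are transversions, so P = 2/19 ≈ 0.105263 and Q = 2/19 ≈ 0.105263.
Under the Kimura two-parameter model, d = −½ ln(1 − 2P − Q) − ¼ ln(1 − 2Q).
1 − 2P − Q = 0.684211, giving −½ ln(0.684211) = 0.189744.
1 − 2Q = 0.789474, giving −¼ ln(0.789474) = 0.059097.
d = 0.189744 + 0.059097 = 0.248841.

0.2488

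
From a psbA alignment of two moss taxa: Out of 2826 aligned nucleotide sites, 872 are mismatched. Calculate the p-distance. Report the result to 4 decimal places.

0.3086

p = 872/2826 = 0.308563… ≈ 0.3086 (to 4 d.p.).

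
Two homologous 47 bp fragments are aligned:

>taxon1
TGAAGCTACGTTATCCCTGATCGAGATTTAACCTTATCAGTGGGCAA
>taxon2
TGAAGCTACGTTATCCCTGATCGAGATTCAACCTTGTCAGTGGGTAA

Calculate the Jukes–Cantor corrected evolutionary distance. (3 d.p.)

0.067

The sequences differ at 3 of 47 sites (29, 36, 45), so p = 3/47 ≈ 0.06383.
d = −(3/4) ln(1 − 4p/3) = −0.75 ln(1 − 0.085107) = −0.75 ln(0.914893)
  = −0.75 × (-0.088948) = 0.066711 substitutions/site.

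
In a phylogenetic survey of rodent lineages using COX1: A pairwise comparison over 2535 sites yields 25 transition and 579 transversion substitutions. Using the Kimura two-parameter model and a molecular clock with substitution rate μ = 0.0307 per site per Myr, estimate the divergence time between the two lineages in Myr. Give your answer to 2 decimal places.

4.81

P = 25/2535 ≈ 0.009862 and Q = 579/2535 ≈ 0.228402.
Under the Kimura two-parameter model, d = −½ ln(1 − 2P − Q) − ¼ ln(1 − 2Q).
1 − 2P − Q = 0.751874, giving −½ ln(0.751874) = 0.142593.
1 − 2Q = 0.543196, giving −¼ ln(0.543196) = 0.152571.
d = 0.142593 + 0.152571 = 0.295164.
Under a molecular clock d = 2μt, so t = d/(2μ) = 0.295164 / (2 × 0.0307) = 4.81 Myr.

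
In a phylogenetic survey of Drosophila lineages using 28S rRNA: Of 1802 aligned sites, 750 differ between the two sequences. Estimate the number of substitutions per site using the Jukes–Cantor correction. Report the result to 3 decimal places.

0.607

p = 750/1802 ≈ 0.416204.
d = −(3/4) ln(1 − 4p/3) = −0.75 ln(1 − 0.554939) = −0.75 ln(0.445061)
  = −0.75 × (-0.809544) = 0.607158 substitutions/site.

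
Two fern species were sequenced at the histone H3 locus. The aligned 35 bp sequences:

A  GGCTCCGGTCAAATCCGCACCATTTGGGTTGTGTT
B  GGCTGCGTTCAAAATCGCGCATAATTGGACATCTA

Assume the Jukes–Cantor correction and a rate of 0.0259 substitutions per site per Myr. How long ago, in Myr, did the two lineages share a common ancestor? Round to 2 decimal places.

The sequences differ at 15 of 35 sites, so p = 15/35 ≈ 0.428571.
d = −(3/4) ln(1 − 4p/3) = −0.75 ln(1 − 0.571428) = −0.75 ln(0.428572)
  = −0.75 × (-0.847297) = 0.635473 substitutions/site.
Under a molecular clock d = 2μt, so t = d/(2μ) = 0.635473 / (2 × 0.0259) = 12.27 Myr.

12.27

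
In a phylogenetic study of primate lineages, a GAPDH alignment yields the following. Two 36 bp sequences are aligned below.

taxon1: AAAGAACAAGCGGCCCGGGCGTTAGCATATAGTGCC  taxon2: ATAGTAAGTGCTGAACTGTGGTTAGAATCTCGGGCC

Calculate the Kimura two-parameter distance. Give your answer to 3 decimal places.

0.670

Of 36 sites, 1 differences are transitions and 14 are transversions, so P = 1/36 ≈ 0.027778 and Q = 14/36 ≈ 0.388889.
Under the Kimura two-parameter model, d = −½ ln(1 − 2P − Q) − ¼ ln(1 − 2Q).
1 − 2P − Q = 0.555555, giving −½ ln(0.555555) = 0.293894.
1 − 2Q = 0.222222, giving −¼ ln(0.222222) = 0.376020.
d = 0.293894 + 0.376020 = 0.669914.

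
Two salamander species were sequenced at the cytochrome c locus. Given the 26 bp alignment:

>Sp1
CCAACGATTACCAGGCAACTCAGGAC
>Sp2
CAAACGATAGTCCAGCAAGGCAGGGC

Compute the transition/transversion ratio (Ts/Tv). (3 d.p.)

0.800

Transitions are A↔G and C↔T; transversions are all other mismatches.
Transitions: 4. Transversions: 5.
R = 4/5 = 0.800.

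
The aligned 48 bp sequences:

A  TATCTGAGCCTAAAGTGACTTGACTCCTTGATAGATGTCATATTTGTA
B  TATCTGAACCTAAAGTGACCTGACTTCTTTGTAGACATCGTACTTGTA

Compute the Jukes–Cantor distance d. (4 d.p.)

0.2158

The sequences differ at 9 of 48 sites (8, 20, 26, 30, 31, 36, 37, 40, 43), so p = 9/48 = 0.1875.
d = −(3/4) ln(1 − 4p/3) = −0.75 ln(1 − 0.25) = −0.75 ln(0.75)
  = −0.75 × (-0.287682) = 0.215762 substitutions/site.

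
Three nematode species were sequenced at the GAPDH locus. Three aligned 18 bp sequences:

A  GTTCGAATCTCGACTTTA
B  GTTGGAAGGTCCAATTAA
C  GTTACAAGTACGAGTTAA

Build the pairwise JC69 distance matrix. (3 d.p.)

d(A,B) = 0.441, d(A,C) = 0.548, d(B,C) = 0.441

A–B: 6/18 sites differ → p ≈ 0.333333, d = −0.75 ln(1 − 0.444444) = 0.440839 ≈ 0.441.
A–C: 7/18 sites differ → p ≈ 0.388889, d = −0.75 ln(1 − 0.518519) = 0.548166 ≈ 0.548.
B–C: 6/18 sites differ → p ≈ 0.333333, d = −0.75 ln(1 − 0.444444) = 0.440839 ≈ 0.441.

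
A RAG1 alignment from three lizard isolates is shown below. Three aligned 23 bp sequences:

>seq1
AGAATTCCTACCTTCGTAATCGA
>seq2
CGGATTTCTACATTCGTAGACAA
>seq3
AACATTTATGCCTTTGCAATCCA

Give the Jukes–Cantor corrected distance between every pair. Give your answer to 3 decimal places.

d(seq1,seq2) = 0.390, d(seq1,seq3) = 0.467, d(seq2,seq3) = 0.761

seq1–seq2: 7/23 sites differ → p ≈ 0.304348, d = −0.75 ln(1 − 0.405797) = 0.390401 ≈ 0.390.
seq1–seq3: 8/23 sites differ → p ≈ 0.347826, d = −0.75 ln(1 − 0.463768) = 0.467391 ≈ 0.467.
seq2–seq3: 11/23 sites differ → p ≈ 0.478261, d = −0.75 ln(1 − 0.637681) = 0.761423 ≈ 0.761.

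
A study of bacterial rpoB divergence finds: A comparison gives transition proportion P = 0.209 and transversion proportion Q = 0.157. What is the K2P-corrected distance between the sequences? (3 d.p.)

Under the Kimura two-parameter model, d = −½ ln(1 − 2P − Q) − ¼ ln(1 − 2Q).
1 − 2P − Q = 0.425, giving −½ ln(0.425) = 0.427833.
1 − 2Q = 0.686, giving −¼ ln(0.686) = 0.094219.
d = 0.427833 + 0.094219 = 0.522052.

0.522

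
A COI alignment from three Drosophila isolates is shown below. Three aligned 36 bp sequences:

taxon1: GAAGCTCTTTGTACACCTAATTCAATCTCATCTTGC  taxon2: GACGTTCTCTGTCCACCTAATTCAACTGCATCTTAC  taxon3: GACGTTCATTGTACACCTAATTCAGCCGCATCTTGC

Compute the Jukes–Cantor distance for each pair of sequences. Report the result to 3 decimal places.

d(taxon1,taxon2) = 0.264, d(taxon1,taxon3) = 0.188, d(taxon2,taxon3) = 0.188

taxon1–taxon2: 8/36 sites differ → p ≈ 0.222222, d = −0.75 ln(1 − 0.296296) = 0.263548 ≈ 0.264.
taxon1–taxon3: 6/36 sites differ → p ≈ 0.166667, d = −0.75 ln(1 − 0.222223) = 0.188487 ≈ 0.188.
taxon2–taxon3: 6/36 sites differ → p ≈ 0.166667, d = −0.75 ln(1 − 0.222223) = 0.188487 ≈ 0.188.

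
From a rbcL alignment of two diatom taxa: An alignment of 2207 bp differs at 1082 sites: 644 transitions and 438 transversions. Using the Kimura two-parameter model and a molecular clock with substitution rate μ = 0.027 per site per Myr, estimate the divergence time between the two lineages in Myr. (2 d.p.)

16.45

P = 644/2207 ≈ 0.291799 and Q = 438/2207 ≈ 0.198459.
Under the Kimura two-parameter model, d = −½ ln(1 − 2P − Q) − ¼ ln(1 − 2Q).
1 − 2P − Q = 0.217943, giving −½ ln(0.217943) = 0.761761.
1 − 2Q = 0.603082, giving −¼ ln(0.603082) = 0.126426.
d = 0.761761 + 0.126426 = 0.888187.
Under a molecular clock d = 2μt, so t = d/(2μ) = 0.888187 / (2 × 0.027) = 16.45 Myr.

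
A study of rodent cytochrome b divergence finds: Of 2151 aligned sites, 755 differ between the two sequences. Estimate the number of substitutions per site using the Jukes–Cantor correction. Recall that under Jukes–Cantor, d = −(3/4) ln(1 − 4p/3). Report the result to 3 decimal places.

0.473

p = 755/2151 ≈ 0.351.
d = −(3/4) ln(1 − 4p/3) = −0.75 ln(1 − 0.468) = −0.75 ln(0.532)
  = −0.75 × (-0.631112) = 0.473334 substitutions/site.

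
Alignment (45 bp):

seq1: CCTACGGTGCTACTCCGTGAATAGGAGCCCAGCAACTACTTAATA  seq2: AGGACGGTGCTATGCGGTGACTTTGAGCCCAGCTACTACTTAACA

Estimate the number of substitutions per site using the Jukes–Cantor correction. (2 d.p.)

The sequences differ at 11 of 45 sites, so p = 11/45 ≈ 0.244444.
d = −(3/4) ln(1 − 4p/3) = −0.75 ln(1 − 0.325925) = −0.75 ln(0.674075)
  = −0.75 × (-0.394414) = 0.295811 substitutions/site.

0.30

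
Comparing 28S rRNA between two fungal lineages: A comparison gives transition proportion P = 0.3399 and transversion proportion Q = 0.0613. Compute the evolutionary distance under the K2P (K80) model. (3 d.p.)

0.708

Under the Kimura two-parameter model, d = −½ ln(1 − 2P − Q) − ¼ ln(1 − 2Q).
1 − 2P − Q = 0.2589, giving −½ ln(0.2589) = 0.675657.
1 − 2Q = 0.8774, giving −¼ ln(0.8774) = 0.032698.
d = 0.675657 + 0.032698 = 0.708355.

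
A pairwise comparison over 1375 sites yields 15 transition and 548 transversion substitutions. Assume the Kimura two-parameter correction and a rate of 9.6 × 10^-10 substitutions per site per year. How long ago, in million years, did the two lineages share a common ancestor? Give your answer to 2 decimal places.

349.70

P = 15/1375 ≈ 0.010909 and Q = 548/1375 ≈ 0.398545.
Under the Kimura two-parameter model, d = −½ ln(1 − 2P − Q) − ¼ ln(1 − 2Q).
1 − 2P − Q = 0.579637, giving −½ ln(0.579637) = 0.272677.
1 − 2Q = 0.20291, giving −¼ ln(0.20291) = 0.398748.
d = 0.272677 + 0.398748 = 0.671425.
Under a molecular clock d = 2μt, so t = d/(2μ) = 0.671425 / (2 × 9.6 × 10^-10) = 349.70 million years.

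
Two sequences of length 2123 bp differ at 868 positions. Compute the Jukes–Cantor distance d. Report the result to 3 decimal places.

0.591

p = 868/2123 ≈ 0.408855.
d = −(3/4) ln(1 − 4p/3) = −0.75 ln(1 − 0.54514) = −0.75 ln(0.45486)
  = −0.75 × (-0.787766) = 0.590825 substitutions/site.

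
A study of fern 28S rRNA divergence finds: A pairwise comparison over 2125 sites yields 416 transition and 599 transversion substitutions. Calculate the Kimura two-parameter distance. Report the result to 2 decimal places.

0.77

P = 416/2125 ≈ 0.195765 and Q = 599/2125 ≈ 0.281882.
Under the Kimura two-parameter model, d = −½ ln(1 − 2P − Q) − ¼ ln(1 − 2Q).
1 − 2P − Q = 0.326588, giving −½ ln(0.326588) = 0.559528.
1 − 2Q = 0.436236, giving −¼ ln(0.436236) = 0.207393.
d = 0.559528 + 0.207393 = 0.766921.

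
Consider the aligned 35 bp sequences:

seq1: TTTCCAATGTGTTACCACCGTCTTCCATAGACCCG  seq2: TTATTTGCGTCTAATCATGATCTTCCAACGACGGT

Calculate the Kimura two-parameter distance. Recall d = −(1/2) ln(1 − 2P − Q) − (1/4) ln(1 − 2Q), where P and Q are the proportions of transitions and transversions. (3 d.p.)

0.791

Of 35 sites, 7 differences are transitions and 10 are transversions, so P = 7/35 = 0.2 and Q = 10/35 ≈ 0.285714.
Under the Kimura two-parameter model, d = −½ ln(1 − 2P − Q) − ¼ ln(1 − 2Q).
1 − 2P − Q = 0.314286, giving −½ ln(0.314286) = 0.578726.
1 − 2Q = 0.428572, giving −¼ ln(0.428572) = 0.211824.
d = 0.578726 + 0.211824 = 0.790550.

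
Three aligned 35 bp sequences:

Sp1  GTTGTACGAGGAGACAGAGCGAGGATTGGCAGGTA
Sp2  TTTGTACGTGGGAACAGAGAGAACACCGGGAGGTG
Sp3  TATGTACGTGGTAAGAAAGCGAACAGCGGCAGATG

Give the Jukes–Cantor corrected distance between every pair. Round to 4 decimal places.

Sp1–Sp2: 11/35 sites differ → p ≈ 0.314286, d = −0.75 ln(1 − 0.419048) = 0.407315 ≈ 0.4073.
Sp1–Sp3: 13/35 sites differ → p ≈ 0.371429, d = −0.75 ln(1 − 0.495239) = 0.512753 ≈ 0.5128.
Sp2–Sp3: 8/35 sites differ → p ≈ 0.228571, d = −0.75 ln(1 − 0.304761) = 0.272625 ≈ 0.2726.

d(Sp1,Sp2) = 0.4073, d(Sp1,Sp3) = 0.5128, d(Sp2,Sp3) = 0.2726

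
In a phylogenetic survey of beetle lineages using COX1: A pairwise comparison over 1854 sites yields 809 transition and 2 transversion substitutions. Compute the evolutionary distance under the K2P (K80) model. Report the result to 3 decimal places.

1.035

P = 809/1854 ≈ 0.436354 and Q = 2/1854 ≈ 0.001079.
Under the Kimura two-parameter model, d = −½ ln(1 − 2P − Q) − ¼ ln(1 − 2Q).
1 − 2P − Q = 0.126213, giving −½ ln(0.126213) = 1.034892.
1 − 2Q = 0.997842, giving −¼ ln(0.997842) = 0.000540.
d = 1.034892 + 0.000540 = 1.035432.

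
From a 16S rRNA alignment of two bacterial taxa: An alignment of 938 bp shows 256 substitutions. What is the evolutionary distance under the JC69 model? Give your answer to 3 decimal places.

p = 256/938 ≈ 0.272921.
d = −(3/4) ln(1 − 4p/3) = −0.75 ln(1 − 0.363895) = −0.75 ln(0.636105)
  = −0.75 × (-0.452392) = 0.339294 substitutions/site.

0.339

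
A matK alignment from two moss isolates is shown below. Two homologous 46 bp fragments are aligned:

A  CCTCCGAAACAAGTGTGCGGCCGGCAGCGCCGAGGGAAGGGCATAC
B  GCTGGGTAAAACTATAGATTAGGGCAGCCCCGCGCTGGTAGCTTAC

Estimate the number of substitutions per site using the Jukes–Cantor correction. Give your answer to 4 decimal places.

0.8922

The sequences differ at 24 of 46 sites, so p = 24/46 ≈ 0.521739.
d = −(3/4) ln(1 − 4p/3) = −0.75 ln(1 − 0.695652) = −0.75 ln(0.304348)
  = −0.75 × (-1.189583) = 0.892187 substitutions/site.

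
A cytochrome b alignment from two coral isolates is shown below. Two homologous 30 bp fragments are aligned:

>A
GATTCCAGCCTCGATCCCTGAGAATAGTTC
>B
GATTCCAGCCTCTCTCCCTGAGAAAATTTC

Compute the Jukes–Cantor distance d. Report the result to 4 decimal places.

0.1468

The sequences differ at 4 of 30 sites (13, 14, 25, 27), so p = 4/30 ≈ 0.133333.
d = −(3/4) ln(1 − 4p/3) = −0.75 ln(1 − 0.177777) = −0.75 ln(0.822223)
  = −0.75 × (-0.195744) = 0.146808 substitutions/site.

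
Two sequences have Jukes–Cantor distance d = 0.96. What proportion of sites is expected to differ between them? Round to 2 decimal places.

0.54

p = (3/4)(1 − e^(−4d/3)) = 0.75 × (1 − e^(-1.28)) = 0.75 × (1 − 0.278037) = 0.541472.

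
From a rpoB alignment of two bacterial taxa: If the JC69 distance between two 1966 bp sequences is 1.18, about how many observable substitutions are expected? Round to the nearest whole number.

1169

Invert JC69: p = (3/4)(1 − e^(−4d/3)) = 0.75 × (1 − e^(-1.573333)) = 0.75 × (1 − 0.207353) = 0.594485.
Expected differing sites = pL ≈ 0.594485 × 1966 = 1168.75751 ≈ 1169.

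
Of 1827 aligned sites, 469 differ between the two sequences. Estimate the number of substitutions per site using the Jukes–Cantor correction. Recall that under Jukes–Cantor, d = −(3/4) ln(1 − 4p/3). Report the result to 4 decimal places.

p = 469/1827 ≈ 0.256705.
d = −(3/4) ln(1 − 4p/3) = −0.75 ln(1 − 0.342273) = −0.75 ln(0.657727)
  = −0.75 × (-0.418965) = 0.314224 substitutions/site.

0.3142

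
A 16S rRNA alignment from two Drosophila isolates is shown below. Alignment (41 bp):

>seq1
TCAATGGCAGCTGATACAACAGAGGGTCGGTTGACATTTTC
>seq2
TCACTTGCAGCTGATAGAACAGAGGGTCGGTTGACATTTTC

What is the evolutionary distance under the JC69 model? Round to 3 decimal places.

The sequences differ at 3 of 41 sites (4, 6, 17), so p = 3/41 ≈ 0.073171.
d = −(3/4) ln(1 − 4p/3) = −0.75 ln(1 − 0.097561) = −0.75 ln(0.902439)
  = −0.75 × (-0.102654) = 0.076991 substitutions/site.

0.077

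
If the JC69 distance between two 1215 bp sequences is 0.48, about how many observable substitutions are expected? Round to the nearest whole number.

Invert JC69: p = (3/4)(1 − e^(−4d/3)) = 0.75 × (1 − e^(-0.64)) = 0.75 × (1 − 0.527292) = 0.354531.
Expected differing sites = pL ≈ 0.354531 × 1215 = 430.755165 ≈ 431.

431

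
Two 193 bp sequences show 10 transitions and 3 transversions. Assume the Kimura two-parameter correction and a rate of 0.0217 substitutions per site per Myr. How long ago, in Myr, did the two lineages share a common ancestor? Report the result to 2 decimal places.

P = 10/193 ≈ 0.051813 and Q = 3/193 ≈ 0.015544.
Under the Kimura two-parameter model, d = −½ ln(1 − 2P − Q) − ¼ ln(1 − 2Q).
1 − 2P − Q = 0.88083, giving −½ ln(0.88083) = 0.063445.
1 − 2Q = 0.968912, giving −¼ ln(0.968912) = 0.007895.
d = 0.063445 + 0.007895 = 0.071340.
Under a molecular clock d = 2μt, so t = d/(2μ) = 0.071340 / (2 × 0.0217) = 1.64 Myr.

1.64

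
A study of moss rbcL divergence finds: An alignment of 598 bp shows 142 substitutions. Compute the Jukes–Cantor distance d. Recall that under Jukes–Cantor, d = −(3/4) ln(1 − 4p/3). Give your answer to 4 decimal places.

0.2855

p = 142/598 ≈ 0.237458.
d = −(3/4) ln(1 − 4p/3) = −0.75 ln(1 − 0.316611) = −0.75 ln(0.683389)
  = −0.75 × (-0.380691) = 0.285518 substitutions/site.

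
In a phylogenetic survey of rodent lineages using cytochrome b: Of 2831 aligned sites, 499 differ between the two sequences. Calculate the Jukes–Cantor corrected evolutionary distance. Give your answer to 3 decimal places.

p = 499/2831 ≈ 0.176263.
d = −(3/4) ln(1 − 4p/3) = −0.75 ln(1 − 0.235017) = −0.75 ln(0.764983)
  = −0.75 × (-0.267902) = 0.200927 substitutions/site.

0.201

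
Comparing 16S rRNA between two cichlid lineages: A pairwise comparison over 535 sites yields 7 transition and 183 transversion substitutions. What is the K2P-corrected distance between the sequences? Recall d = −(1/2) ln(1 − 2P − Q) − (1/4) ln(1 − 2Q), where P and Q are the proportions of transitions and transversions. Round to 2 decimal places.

P = 7/535 ≈ 0.013084 and Q = 183/535 ≈ 0.342056.
Under the Kimura two-parameter model, d = −½ ln(1 − 2P − Q) − ¼ ln(1 − 2Q).
1 − 2P − Q = 0.631776, giving −½ ln(0.631776) = 0.229610.
1 − 2Q = 0.315888, giving −¼ ln(0.315888) = 0.288092.
d = 0.229610 + 0.288092 = 0.517702.

0.52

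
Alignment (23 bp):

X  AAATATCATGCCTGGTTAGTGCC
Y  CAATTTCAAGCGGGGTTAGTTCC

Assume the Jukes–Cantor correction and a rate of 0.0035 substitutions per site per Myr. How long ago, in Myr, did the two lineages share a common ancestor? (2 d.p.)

45.80

The sequences differ at 6 of 23 sites (1, 5, 9, 12, 13, 21), so p = 6/23 ≈ 0.26087.
d = −(3/4) ln(1 − 4p/3) = −0.75 ln(1 − 0.347827) = −0.75 ln(0.652173)
  = −0.75 × (-0.427445) = 0.320584 substitutions/site.
Under a molecular clock d = 2μt, so t = d/(2μ) = 0.320584 / (2 × 0.0035) = 45.80 Myr.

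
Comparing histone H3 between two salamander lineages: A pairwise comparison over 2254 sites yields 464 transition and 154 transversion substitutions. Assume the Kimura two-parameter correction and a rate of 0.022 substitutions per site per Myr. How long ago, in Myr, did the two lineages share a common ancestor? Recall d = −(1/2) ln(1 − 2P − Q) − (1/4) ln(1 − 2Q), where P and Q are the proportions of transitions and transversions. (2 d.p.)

8.27

P = 464/2254 ≈ 0.205856 and Q = 154/2254 ≈ 0.068323.
Under the Kimura two-parameter model, d = −½ ln(1 − 2P − Q) − ¼ ln(1 − 2Q).
1 − 2P − Q = 0.519965, giving −½ ln(0.519965) = 0.326997.
1 − 2Q = 0.863354, giving −¼ ln(0.863354) = 0.036733.
d = 0.326997 + 0.036733 = 0.363730.
Under a molecular clock d = 2μt, so t = d/(2μ) = 0.363730 / (2 × 0.022) = 8.27 Myr.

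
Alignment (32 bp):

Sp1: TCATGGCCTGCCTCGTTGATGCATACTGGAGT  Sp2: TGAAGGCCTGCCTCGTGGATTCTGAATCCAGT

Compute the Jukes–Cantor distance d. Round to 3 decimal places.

The sequences differ at 9 of 32 sites (2, 4, 17, 21, 23, 24, 26, 28, 29), so p = 9/32 = 0.28125.
d = −(3/4) ln(1 − 4p/3) = −0.75 ln(1 − 0.375) = −0.75 ln(0.625)
  = −0.75 × (-0.470004) = 0.352503 substitutions/site.

0.353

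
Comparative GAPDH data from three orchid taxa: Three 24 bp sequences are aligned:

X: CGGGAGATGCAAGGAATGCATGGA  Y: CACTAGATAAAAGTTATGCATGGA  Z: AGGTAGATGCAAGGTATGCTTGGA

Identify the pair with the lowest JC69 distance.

X and Z

X–Y: 7/24 differ, p = 0.292, d = 0.369.
X–Z: 4/24 differ, p = 0.167, d = 0.188.
Y–Z: 7/24 differ, p = 0.292, d = 0.369.
The smallest distance is between X and Z.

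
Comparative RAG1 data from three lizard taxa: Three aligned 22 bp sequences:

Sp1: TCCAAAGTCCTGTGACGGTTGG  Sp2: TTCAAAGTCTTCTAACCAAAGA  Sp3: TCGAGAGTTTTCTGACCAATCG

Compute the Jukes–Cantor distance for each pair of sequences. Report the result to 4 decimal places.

Sp1–Sp2: 9/22 sites differ → p ≈ 0.409091, d = −0.75 ln(1 − 0.545455) = 0.591344 ≈ 0.5913.
Sp1–Sp3: 9/22 sites differ → p ≈ 0.409091, d = −0.75 ln(1 − 0.545455) = 0.591344 ≈ 0.5913.
Sp2–Sp3: 8/22 sites differ → p ≈ 0.363636, d = −0.75 ln(1 − 0.484848) = 0.497470 ≈ 0.4975.

d(Sp1,Sp2) = 0.5913, d(Sp1,Sp3) = 0.5913, d(Sp2,Sp3) = 0.4975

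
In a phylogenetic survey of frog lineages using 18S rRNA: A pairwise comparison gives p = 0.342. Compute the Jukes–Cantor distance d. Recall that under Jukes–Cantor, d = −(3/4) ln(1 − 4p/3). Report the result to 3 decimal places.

0.457

d = −(3/4) ln(1 − 4p/3) = −0.75 ln(1 − 0.456) = −0.75 ln(0.544)
  = −0.75 × (-0.608806) = 0.456605 substitutions/site.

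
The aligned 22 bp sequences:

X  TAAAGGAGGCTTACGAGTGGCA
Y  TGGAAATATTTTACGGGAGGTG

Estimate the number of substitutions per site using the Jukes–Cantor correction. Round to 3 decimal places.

The sequences differ at 12 of 22 sites, so p = 12/22 ≈ 0.545455.
d = −(3/4) ln(1 − 4p/3) = −0.75 ln(1 − 0.727273) = −0.75 ln(0.272727)
  = −0.75 × (-1.299284) = 0.974463 substitutions/site.

0.974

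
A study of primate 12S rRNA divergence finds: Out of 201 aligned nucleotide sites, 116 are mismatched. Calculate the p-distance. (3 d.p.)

p = 116/201 = 0.577114… ≈ 0.577 (to 3 d.p.).

0.577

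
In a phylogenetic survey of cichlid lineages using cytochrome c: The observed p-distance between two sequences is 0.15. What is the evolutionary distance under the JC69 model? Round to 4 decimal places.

d = −(3/4) ln(1 − 4p/3) = −0.75 ln(1 − 0.2) = −0.75 ln(0.8)
  = −0.75 × (-0.223144) = 0.167358 substitutions/site.

0.1674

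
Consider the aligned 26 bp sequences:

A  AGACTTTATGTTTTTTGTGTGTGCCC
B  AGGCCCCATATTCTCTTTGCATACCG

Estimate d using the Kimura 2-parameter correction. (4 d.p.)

Of 26 sites, 10 differences are transitions and 2 are transversions, so P = 10/26 ≈ 0.384615 and Q = 2/26 ≈ 0.076923.
Under the Kimura two-parameter model, d = −½ ln(1 − 2P − Q) − ¼ ln(1 − 2Q).
1 − 2P − Q = 0.153847, giving −½ ln(0.153847) = 0.935898.
1 − 2Q = 0.846154, giving −¼ ln(0.846154) = 0.041763.
d = 0.935898 + 0.041763 = 0.977661.

0.9777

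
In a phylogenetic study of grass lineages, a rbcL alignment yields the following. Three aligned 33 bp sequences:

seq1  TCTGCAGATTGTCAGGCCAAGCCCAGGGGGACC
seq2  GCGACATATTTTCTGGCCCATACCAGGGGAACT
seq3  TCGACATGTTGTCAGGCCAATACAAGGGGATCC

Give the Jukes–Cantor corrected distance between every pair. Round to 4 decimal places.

d(seq1,seq2) = 0.4408, d(seq1,seq3) = 0.3390, d(seq2,seq3) = 0.2928

seq1–seq2: 11/33 sites differ → p ≈ 0.333333, d = −0.75 ln(1 − 0.444444) = 0.440839 ≈ 0.4408.
seq1–seq3: 9/33 sites differ → p ≈ 0.272727, d = −0.75 ln(1 − 0.363636) = 0.338988 ≈ 0.3390.
seq2–seq3: 8/33 sites differ → p ≈ 0.242424, d = −0.75 ln(1 − 0.323232) = 0.292820 ≈ 0.2928.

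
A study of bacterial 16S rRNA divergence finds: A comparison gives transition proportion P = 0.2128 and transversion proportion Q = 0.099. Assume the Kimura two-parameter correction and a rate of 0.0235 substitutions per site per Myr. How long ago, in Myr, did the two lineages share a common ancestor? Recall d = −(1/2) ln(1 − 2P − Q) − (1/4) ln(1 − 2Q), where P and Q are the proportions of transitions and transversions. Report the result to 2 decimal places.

Under the Kimura two-parameter model, d = −½ ln(1 − 2P − Q) − ¼ ln(1 − 2Q).
1 − 2P − Q = 0.4754, giving −½ ln(0.4754) = 0.371799.
1 − 2Q = 0.802, giving −¼ ln(0.802) = 0.055162.
d = 0.371799 + 0.055162 = 0.426961.
Under a molecular clock d = 2μt, so t = d/(2μ) = 0.426961 / (2 × 0.0235) = 9.08 Myr.

9.08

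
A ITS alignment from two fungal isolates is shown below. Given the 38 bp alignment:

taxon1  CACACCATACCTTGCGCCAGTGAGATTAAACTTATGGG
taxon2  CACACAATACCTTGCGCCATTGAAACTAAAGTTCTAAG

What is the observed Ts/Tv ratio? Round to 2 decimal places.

1.00

Transitions are A↔G and C↔T; transversions are all other mismatches.
Transitions: 4. Transversions: 4.
R = 4/4 = 1.00.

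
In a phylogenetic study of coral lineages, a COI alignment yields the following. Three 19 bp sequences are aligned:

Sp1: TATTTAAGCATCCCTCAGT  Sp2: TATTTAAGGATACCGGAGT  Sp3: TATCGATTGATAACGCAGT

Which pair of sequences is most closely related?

Sp1 and Sp2

Sp1–Sp2: 4/19 differ, p = 0.211, d = 0.247.
Sp1–Sp3: 8/19 differ, p = 0.421, d = 0.618.
Sp2–Sp3: 6/19 differ, p = 0.316, d = 0.410.
The smallest distance is between Sp1 and Sp2.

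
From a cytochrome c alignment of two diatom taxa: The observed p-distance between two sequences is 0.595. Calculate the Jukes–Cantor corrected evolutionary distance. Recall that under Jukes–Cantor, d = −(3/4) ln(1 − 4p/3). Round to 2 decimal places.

1.18

d = −(3/4) ln(1 − 4p/3) = −0.75 ln(1 − 0.793333) = −0.75 ln(0.206667)
  = −0.75 × (-1.576646) = 1.182485 substitutions/site.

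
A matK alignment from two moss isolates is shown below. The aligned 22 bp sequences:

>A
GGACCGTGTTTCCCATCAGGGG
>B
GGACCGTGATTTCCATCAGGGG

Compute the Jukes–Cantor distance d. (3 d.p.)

The sequences differ at 2 of 22 sites (9, 12), so p = 2/22 ≈ 0.090909.
d = −(3/4) ln(1 − 4p/3) = −0.75 ln(1 − 0.121212) = −0.75 ln(0.878788)
  = −0.75 × (-0.129212) = 0.096909 substitutions/site.

0.097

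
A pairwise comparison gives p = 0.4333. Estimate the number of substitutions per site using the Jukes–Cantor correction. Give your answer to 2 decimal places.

d = −(3/4) ln(1 − 4p/3) = −0.75 ln(1 − 0.577733) = −0.75 ln(0.422267)
  = −0.75 × (-0.862117) = 0.646588 substitutions/site.

0.65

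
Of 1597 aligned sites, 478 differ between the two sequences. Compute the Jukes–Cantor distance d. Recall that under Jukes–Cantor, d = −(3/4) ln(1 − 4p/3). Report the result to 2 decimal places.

p = 478/1597 ≈ 0.299311.
d = −(3/4) ln(1 − 4p/3) = −0.75 ln(1 − 0.399081) = −0.75 ln(0.600919)
  = −0.75 × (-0.509295) = 0.381971 substitutions/site.

0.38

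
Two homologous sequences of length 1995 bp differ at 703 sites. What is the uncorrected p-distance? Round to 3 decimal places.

0.352

p = 703/1995 = 0.352380… ≈ 0.352 (to 3 d.p.).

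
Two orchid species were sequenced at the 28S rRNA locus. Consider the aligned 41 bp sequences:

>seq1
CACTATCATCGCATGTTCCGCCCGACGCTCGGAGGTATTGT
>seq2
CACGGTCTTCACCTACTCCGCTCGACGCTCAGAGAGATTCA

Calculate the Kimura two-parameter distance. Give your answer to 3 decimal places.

0.421

Of 41 sites, 7 differences are transitions and 6 are transversions, so P = 7/41 ≈ 0.170732 and Q = 6/41 ≈ 0.146341.
Under the Kimura two-parameter model, d = −½ ln(1 − 2P − Q) − ¼ ln(1 − 2Q).
1 − 2P − Q = 0.512195, giving −½ ln(0.512195) = 0.334525.
1 − 2Q = 0.707318, giving −¼ ln(0.707318) = 0.086569.
d = 0.334525 + 0.086569 = 0.421094.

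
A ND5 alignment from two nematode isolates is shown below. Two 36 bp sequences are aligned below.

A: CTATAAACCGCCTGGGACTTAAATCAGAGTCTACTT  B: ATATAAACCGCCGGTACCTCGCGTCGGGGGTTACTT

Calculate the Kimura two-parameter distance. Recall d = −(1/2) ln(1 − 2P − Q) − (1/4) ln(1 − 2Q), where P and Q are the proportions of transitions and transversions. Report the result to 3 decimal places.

Of 36 sites, 7 differences are transitions and 6 are transversions, so P = 7/36 ≈ 0.194444 and Q = 6/36 ≈ 0.166667.
Under the Kimura two-parameter model, d = −½ ln(1 − 2P − Q) − ¼ ln(1 − 2Q).
1 − 2P − Q = 0.444445, giving −½ ln(0.444445) = 0.405464.
1 − 2Q = 0.666666, giving −¼ ln(0.666666) = 0.101367.
d = 0.405464 + 0.101367 = 0.506831.

0.507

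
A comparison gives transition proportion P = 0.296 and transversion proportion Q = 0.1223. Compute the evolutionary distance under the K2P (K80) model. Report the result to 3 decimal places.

Under the Kimura two-parameter model, d = −½ ln(1 − 2P − Q) − ¼ ln(1 − 2Q).
1 − 2P − Q = 0.2857, giving −½ ln(0.2857) = 0.626406.
1 − 2Q = 0.7554, giving −¼ ln(0.7554) = 0.070127.
d = 0.626406 + 0.070127 = 0.696533.

0.697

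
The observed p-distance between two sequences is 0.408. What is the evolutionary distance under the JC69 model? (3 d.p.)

d = −(3/4) ln(1 − 4p/3) = −0.75 ln(1 − 0.544) = −0.75 ln(0.456)
  = −0.75 × (-0.785262) = 0.588947 substitutions/site.

0.589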